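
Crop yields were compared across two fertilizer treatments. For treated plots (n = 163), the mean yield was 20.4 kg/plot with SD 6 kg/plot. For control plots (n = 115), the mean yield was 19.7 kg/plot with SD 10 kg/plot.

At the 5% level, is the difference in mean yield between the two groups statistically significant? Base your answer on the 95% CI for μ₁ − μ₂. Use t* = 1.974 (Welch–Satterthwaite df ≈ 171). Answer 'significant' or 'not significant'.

not significant

Per-group SEs: s₁/√n₁ = 6/√163 = 0.4700, s₂/√n₂ = 10/√115 = 0.9325.
Unpooled SE of the difference: √(0.2209 + 0.86955625) = 1.0442.
Margin of error = t* · SE = 1.974 × 1.0442 = 2.0613.
x̄₁ − x̄₂ = 20.4 − 19.7 = 0.7000.
CI: 0.7000 ± 2.0613 = (-1.3613, 2.7613).
The interval (-1.3613, 2.7613) contains 0, so the difference is not significant.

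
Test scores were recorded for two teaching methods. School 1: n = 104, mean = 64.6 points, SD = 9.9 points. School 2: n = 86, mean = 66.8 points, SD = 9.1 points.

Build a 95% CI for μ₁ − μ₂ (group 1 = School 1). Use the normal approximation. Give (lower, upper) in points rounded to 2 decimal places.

(-4.91, 0.51)

SE₁ = s₁/√n₁ = 9.9/√104 = 0.9708; SE₂ = 9.1/√86 = 0.9813.
Independent samples, unequal variances: SE_diff = √(SE₁² + SE₂²) = √(0.94245264 + 0.96294969) = 1.3804.
z* = 1.960, so margin of error = 1.960 × 1.3804 = 2.7056.
Difference in means = 64.6 − 66.8 = -2.2000.
-2.2000 ± 2.7056 → (-4.91, 0.51).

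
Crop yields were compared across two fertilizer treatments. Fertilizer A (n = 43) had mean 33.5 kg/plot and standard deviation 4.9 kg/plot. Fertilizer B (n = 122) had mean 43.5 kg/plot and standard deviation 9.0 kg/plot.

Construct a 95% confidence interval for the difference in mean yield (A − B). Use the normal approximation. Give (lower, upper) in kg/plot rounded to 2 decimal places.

Standard errors of each mean: 4.9/√43 = 0.7472 and 9.0/√122 = 0.8148.
SE(x̄₁ − x̄₂) = √(0.7472² + 0.8148²) = 1.1055 for independent samples with unequal variances.
With z* = 1.960, the margin is 1.960 × 1.1055 = 2.1668.
x̄₁ − x̄₂ = 33.5 − 43.5 = -10.0000; the interval is -10.0000 ± 2.1668 = (-12.17, -7.83).

(-12.17, -7.83)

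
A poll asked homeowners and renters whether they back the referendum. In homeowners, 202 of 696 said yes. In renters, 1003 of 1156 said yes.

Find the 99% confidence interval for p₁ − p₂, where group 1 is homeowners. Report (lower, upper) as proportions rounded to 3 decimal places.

(-0.629, -0.526)

First, p̂₁ = 202/696 = 0.2902; p̂₂ = 1003/1156 = 0.8676.
The two standard errors are √(0.2902×0.7098/696) = 0.01720 and √(0.8676×0.1324/1156) = 0.00997.
Because the samples are independent, SE_diff = √(0.01720² + 0.00997²) = 0.01988.
Using z* = 2.576 for 99%, ME = 2.576 × 0.01988 = 0.05121.
p̂₁ − p̂₂ = -0.5774; interval -0.5774 ± 0.05121 gives (-0.629, -0.526).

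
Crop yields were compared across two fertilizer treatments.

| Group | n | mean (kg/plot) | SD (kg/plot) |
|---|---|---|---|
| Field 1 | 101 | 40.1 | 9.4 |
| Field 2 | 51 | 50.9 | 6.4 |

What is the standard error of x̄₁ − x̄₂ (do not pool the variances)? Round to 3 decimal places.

1.295

Standard errors of each mean: 9.4/√101 = 0.9353 and 6.4/√51 = 0.8962.
SE(x̄₁ − x̄₂) = √(0.9353² + 0.8962²) = 1.2954 for independent samples with unequal variances.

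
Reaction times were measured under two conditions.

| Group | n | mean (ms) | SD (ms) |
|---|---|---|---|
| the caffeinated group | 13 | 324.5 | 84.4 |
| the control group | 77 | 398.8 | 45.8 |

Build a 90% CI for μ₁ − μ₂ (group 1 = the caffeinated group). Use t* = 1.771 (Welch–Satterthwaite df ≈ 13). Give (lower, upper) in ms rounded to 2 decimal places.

(-116.77, -31.83)

SE₁ = s₁/√n₁ = 84.4/√13 = 23.4083; SE₂ = 45.8/√77 = 5.2194.
Independent samples, unequal variances: SE_diff = √(SE₁² + SE₂²) = √(547.94850889 + 27.24213636) = 23.9831.
t* = 1.771, so margin of error = 1.771 × 23.9831 = 42.4741.
Difference in means = 324.5 − 398.8 = -74.3000.
-74.3000 ± 42.4741 → (-116.77, -31.83).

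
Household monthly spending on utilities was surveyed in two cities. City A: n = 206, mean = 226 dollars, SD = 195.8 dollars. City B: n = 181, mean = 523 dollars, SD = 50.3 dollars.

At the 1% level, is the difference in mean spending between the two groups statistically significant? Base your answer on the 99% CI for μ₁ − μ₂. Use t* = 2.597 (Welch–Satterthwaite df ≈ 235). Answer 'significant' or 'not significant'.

Standard errors of each mean: 195.8/√206 = 13.6420 and 50.3/√181 = 3.7388.
SE(x̄₁ − x̄₂) = √(13.6420² + 3.7388²) = 14.1451 for independent samples with unequal variances.
With t* = 2.597, the margin is 2.597 × 14.1451 = 36.7348.
x̄₁ − x̄₂ = 226 − 523 = -297.0000; the interval is -297.0000 ± 36.7348 = (-333.7348, -260.2652).
The interval (-333.7348, -260.2652) does not contain 0, so the difference is significant.

significant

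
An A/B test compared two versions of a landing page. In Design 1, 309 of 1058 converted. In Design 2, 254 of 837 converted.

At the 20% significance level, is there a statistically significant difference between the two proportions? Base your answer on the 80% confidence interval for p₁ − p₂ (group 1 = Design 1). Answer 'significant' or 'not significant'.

Sample proportions: 309/1058 = 0.2921, 254/837 = 0.3035.
Each SE is √(p̂(1−p̂)/n): √(0.2921·0.7079/1058) = 0.01398 and √(0.3035·0.6965/837) = 0.01589.
SE(p̂₁ − p̂₂) = √(SE₁² + SE₂²) = √(0.0001954404 + 0.0002524921) = 0.02116, since the two samples are independent.
At 80% confidence z* = 1.282; margin = 1.282 × 0.02116 = 0.02713.
The difference is 0.2921 − 0.3035 = -0.0114, so the interval is -0.0114 ± 0.02713 = (-0.03853, 0.01573).
The interval (-0.03853, 0.01573) contains 0, so the difference is not significant.

not significant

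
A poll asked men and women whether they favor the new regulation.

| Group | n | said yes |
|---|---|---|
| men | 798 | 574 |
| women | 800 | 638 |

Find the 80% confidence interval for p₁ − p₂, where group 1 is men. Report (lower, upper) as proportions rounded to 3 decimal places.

(-0.106, -0.051)

Sample proportions: 574/798 = 0.7193, 638/800 = 0.7975.
Each SE is √(p̂(1−p̂)/n): √(0.7193·0.2807/798) = 0.01591 and √(0.7975·0.2025/800) = 0.01421.
SE(p̂₁ − p̂₂) = √(SE₁² + SE₂²) = √(0.0002531281 + 0.0002019241) = 0.02133, since the two samples are independent.
At 80% confidence z* = 1.282; margin = 1.282 × 0.02133 = 0.02735.
The difference is 0.7193 − 0.7975 = -0.0782, so the interval is -0.0782 ± 0.02735 = (-0.106, -0.051).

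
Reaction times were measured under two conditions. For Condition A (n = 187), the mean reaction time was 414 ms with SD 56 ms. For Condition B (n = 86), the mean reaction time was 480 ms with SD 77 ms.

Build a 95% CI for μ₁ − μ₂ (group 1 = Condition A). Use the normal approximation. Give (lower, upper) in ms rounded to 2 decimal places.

(-84.15, -47.85)

Standard errors of each mean: 56/√187 = 4.0951 and 77/√86 = 8.3031.
SE(x̄₁ − x̄₂) = √(4.0951² + 8.3031²) = 9.2580 for independent samples with unequal variances.
With z* = 1.960, the margin is 1.960 × 9.2580 = 18.1457.
x̄₁ − x̄₂ = 414 − 480 = -66.0000; the interval is -66.0000 ± 18.1457 = (-84.15, -47.85).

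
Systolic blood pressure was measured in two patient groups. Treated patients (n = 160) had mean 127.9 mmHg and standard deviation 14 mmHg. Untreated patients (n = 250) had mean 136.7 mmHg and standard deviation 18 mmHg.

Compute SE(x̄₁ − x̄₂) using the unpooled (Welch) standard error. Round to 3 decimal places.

1.588

Per-group SEs: s₁/√n₁ = 14/√160 = 1.1068, s₂/√n₂ = 18/√250 = 1.1384.
Unpooled SE of the difference: √(1.22500624 + 1.29595456) = 1.5878.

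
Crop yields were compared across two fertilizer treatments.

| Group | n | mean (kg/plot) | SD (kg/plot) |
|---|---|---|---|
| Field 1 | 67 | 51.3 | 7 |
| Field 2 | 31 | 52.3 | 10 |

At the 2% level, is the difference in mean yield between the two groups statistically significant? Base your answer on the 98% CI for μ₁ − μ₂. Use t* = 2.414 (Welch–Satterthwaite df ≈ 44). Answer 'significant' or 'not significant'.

not significant

Standard errors of each mean: 7/√67 = 0.8552 and 10/√31 = 1.7961.
SE(x̄₁ − x̄₂) = √(0.8552² + 1.7961²) = 1.9893 for independent samples with unequal variances.
With t* = 2.414, the margin is 2.414 × 1.9893 = 4.8022.
x̄₁ − x̄₂ = 51.3 − 52.3 = -1.0000; the interval is -1.0000 ± 4.8022 = (-5.8022, 3.8022).
The interval (-5.8022, 3.8022) contains 0, so the difference is not significant.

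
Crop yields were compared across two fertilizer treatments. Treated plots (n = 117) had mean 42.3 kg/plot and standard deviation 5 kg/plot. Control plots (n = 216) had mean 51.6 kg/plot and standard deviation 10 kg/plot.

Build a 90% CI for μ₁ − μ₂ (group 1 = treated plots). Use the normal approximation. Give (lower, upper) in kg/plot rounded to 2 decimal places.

(-10.65, -7.95)

Per-group SEs: s₁/√n₁ = 5/√117 = 0.4623, s₂/√n₂ = 10/√216 = 0.6804.
Unpooled SE of the difference: √(0.21372129 + 0.46294416) = 0.8226.
Margin of error = z* · SE = 1.645 × 0.8226 = 1.3532.
x̄₁ − x̄₂ = 42.3 − 51.6 = -9.3000.
CI: -9.3000 ± 1.3532 = (-10.65, -7.95).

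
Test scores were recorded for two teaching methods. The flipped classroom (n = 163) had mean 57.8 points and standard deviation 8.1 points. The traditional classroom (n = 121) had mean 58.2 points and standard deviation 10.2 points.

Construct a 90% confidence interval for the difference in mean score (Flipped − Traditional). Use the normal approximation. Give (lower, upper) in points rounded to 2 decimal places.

Per-group SEs: s₁/√n₁ = 8.1/√163 = 0.6344, s₂/√n₂ = 10.2/√121 = 0.9273.
Unpooled SE of the difference: √(0.40246336 + 0.85988529) = 1.1235.
Margin of error = z* · SE = 1.645 × 1.1235 = 1.8482.
x̄₁ − x̄₂ = 57.8 − 58.2 = -0.4000.
CI: -0.4000 ± 1.8482 = (-2.25, 1.45).

(-2.25, 1.45)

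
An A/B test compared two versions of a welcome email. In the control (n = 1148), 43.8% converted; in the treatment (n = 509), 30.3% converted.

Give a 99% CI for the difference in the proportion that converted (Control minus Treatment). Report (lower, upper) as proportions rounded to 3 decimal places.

SE₁ = √(p̂₁(1−p̂₁)/n₁) = √(0.4380·0.5620/1148) = 0.01464; SE₂ = √(0.3030·0.6970/509) = 0.02037.
Independent samples: SE of the difference = √(SE₁² + SE₂²) = √(0.0002143296 + 0.0004149369) = 0.02509.
z* for 99% confidence is 2.576, so the margin of error is 2.576 × 0.02509 = 0.06463.
Point estimate p̂₁ − p̂₂ = 0.4380 − 0.3030 = 0.1350.
0.1350 ± 0.06463 → (0.070, 0.200).

(0.070, 0.200)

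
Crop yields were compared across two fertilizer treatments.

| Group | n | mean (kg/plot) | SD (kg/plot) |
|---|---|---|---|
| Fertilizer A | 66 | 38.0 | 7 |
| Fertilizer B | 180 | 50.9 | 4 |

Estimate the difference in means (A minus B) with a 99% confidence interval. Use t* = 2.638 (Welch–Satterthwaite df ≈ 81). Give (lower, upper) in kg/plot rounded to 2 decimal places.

SE₁ = s₁/√n₁ = 7/√66 = 0.8616; SE₂ = 4/√180 = 0.2981.
Independent samples, unequal variances: SE_diff = √(SE₁² + SE₂²) = √(0.74235456 + 0.08886361) = 0.9117.
t* = 2.638, so margin of error = 2.638 × 0.9117 = 2.4051.
Difference in means = 38.0 − 50.9 = -12.9000.
-12.9000 ± 2.4051 → (-15.31, -10.49).

(-15.31, -10.49)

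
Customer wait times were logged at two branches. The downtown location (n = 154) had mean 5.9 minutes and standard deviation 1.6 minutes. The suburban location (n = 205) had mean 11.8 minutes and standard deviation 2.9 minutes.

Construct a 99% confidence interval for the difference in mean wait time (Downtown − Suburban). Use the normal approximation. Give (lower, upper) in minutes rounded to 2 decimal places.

Per-group SEs: s₁/√n₁ = 1.6/√154 = 0.1289, s₂/√n₂ = 2.9/√205 = 0.2025.
Unpooled SE of the difference: √(0.01661521 + 0.04100625) = 0.2400.
Margin of error = z* · SE = 2.576 × 0.2400 = 0.6182.
x̄₁ − x̄₂ = 5.9 − 11.8 = -5.9000.
CI: -5.9000 ± 0.6182 = (-6.52, -5.28).

(-6.52, -5.28)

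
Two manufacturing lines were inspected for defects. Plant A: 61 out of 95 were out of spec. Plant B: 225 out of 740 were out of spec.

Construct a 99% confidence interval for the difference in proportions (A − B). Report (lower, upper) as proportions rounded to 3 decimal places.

(0.204, 0.472)

p̂₁ = 61/95 = 0.6421 and p̂₂ = 225/740 = 0.3041.
SE₁ = √(p̂₁(1−p̂₁)/n₁) = √(0.6421·0.3579/95) = 0.04918; SE₂ = √(0.3041·0.6959/740) = 0.01691.
Independent samples: SE of the difference = √(SE₁² + SE₂²) = √(0.0024186724 + 0.0002859481) = 0.05201.
z* for 99% confidence is 2.576, so the margin of error is 2.576 × 0.05201 = 0.13398.
Point estimate p̂₁ − p̂₂ = 0.6421 − 0.3041 = 0.3380.
0.3380 ± 0.13398 → (0.204, 0.472).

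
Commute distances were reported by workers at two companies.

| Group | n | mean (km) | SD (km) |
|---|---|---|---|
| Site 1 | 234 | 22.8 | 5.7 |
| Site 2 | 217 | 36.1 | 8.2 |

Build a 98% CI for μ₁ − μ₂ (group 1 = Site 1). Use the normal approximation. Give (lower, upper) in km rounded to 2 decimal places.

(-14.86, -11.74)

SE₁ = s₁/√n₁ = 5.7/√234 = 0.3726; SE₂ = 8.2/√217 = 0.5567.
Independent samples, unequal variances: SE_diff = √(SE₁² + SE₂²) = √(0.13883076 + 0.30991489) = 0.6699.
z* = 2.326, so margin of error = 2.326 × 0.6699 = 1.5582.
Difference in means = 22.8 − 36.1 = -13.3000.
-13.3000 ± 1.5582 → (-14.86, -11.74).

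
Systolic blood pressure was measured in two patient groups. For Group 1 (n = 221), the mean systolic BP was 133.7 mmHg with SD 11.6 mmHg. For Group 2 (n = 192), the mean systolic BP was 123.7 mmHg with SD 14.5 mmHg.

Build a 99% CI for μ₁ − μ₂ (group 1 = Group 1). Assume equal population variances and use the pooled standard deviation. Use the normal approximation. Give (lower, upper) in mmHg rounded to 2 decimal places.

(6.69, 13.31)

Pooled variance s_p² = [220·11.6² + 191·14.5²] / (221+192−2) = 169.7347, so s_p = 13.0282.
SE_diff = s_p·√(1/n₁ + 1/n₂) = 13.0282·√(1/221 + 1/192) = 1.2853.
z* = 2.576; margin = 2.576 × 1.2853 = 3.3109.
Difference = 133.7 − 123.7 = 10.0000.
10.0000 ± 3.3109 → (6.69, 13.31).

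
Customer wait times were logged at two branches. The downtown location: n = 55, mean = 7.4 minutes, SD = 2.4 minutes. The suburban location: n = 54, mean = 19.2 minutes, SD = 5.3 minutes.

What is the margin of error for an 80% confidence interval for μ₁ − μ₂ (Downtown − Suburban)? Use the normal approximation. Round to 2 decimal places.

1.01

SE₁ = s₁/√n₁ = 2.4/√55 = 0.3236; SE₂ = 5.3/√54 = 0.7212.
Independent samples, unequal variances: SE_diff = √(SE₁² + SE₂²) = √(0.10471696 + 0.52012944) = 0.7905.
z* = 1.282, so margin of error = 1.282 × 0.7905 = 1.0134.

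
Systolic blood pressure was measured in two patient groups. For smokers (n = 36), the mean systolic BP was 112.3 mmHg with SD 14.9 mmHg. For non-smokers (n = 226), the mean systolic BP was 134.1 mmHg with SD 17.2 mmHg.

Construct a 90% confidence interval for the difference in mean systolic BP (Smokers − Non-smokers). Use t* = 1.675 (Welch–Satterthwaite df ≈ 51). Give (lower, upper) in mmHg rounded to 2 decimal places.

Standard errors of each mean: 14.9/√36 = 2.4833 and 17.2/√226 = 1.1441.
SE(x̄₁ − x̄₂) = √(2.4833² + 1.1441²) = 2.7342 for independent samples with unequal variances.
With t* = 1.675, the margin is 1.675 × 2.7342 = 4.5798.
x̄₁ − x̄₂ = 112.3 − 134.1 = -21.8000; the interval is -21.8000 ± 4.5798 = (-26.38, -17.22).

(-26.38, -17.22)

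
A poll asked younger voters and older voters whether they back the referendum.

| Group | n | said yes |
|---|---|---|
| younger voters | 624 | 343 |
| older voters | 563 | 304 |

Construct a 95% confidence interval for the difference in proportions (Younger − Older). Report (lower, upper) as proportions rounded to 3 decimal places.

First, p̂₁ = 343/624 = 0.5497; p̂₂ = 304/563 = 0.5400.
The two standard errors are √(0.5497×0.4503/624) = 0.01992 and √(0.5400×0.4600/563) = 0.02100.
Because the samples are independent, SE_diff = √(0.01992² + 0.02100²) = 0.02894.
Using z* = 1.960 for 95%, ME = 1.960 × 0.02894 = 0.05672.
p̂₁ − p̂₂ = 0.0097; interval 0.0097 ± 0.05672 gives (-0.047, 0.066).

(-0.047, 0.066)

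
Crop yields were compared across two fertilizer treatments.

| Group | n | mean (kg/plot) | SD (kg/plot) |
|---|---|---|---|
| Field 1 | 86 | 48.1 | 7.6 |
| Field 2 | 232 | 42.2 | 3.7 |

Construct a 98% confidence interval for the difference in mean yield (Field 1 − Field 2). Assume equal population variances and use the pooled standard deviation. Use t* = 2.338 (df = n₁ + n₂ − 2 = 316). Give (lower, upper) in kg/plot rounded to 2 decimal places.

(4.41, 7.39)

s_p = √[((n₁−1)s₁² + (n₂−1)s₂²)/(n₁+n₂−2)] = √[(85·7.6² + 231·3.7²)/316] = 5.0541.
SE = 5.0541·√(1/86 + 1/232) = 0.6381.
With t* = 2.338, margin = 2.338 × 0.6381 = 1.4919.
x̄₁ − x̄₂ = 48.1 − 42.2 = 5.9000; interval 5.9000 ± 1.4919 = (4.41, 7.39).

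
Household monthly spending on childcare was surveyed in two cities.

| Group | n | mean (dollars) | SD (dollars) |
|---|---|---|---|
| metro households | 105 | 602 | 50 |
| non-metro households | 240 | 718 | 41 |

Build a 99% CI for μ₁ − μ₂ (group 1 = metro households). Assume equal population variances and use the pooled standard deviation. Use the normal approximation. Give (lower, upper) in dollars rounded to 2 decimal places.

s_p = √[((n₁−1)s₁² + (n₂−1)s₂²)/(n₁+n₂−2)] = √[(104·50² + 239·41²)/343] = 43.9241.
SE = 43.9241·√(1/105 + 1/240) = 5.1394.
With z* = 2.576, margin = 2.576 × 5.1394 = 13.2391.
x̄₁ − x̄₂ = 602 − 718 = -116.0000; interval -116.0000 ± 13.2391 = (-129.24, -102.76).

(-129.24, -102.76)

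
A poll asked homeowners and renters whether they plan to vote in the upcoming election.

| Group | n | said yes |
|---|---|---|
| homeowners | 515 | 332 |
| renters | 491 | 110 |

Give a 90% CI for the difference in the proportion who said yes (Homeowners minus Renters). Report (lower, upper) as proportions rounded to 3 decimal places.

Sample proportions: 332/515 = 0.6447, 110/491 = 0.2240.
Each SE is √(p̂(1−p̂)/n): √(0.6447·0.3553/515) = 0.02109 and √(0.2240·0.7760/491) = 0.01882.
SE(p̂₁ − p̂₂) = √(SE₁² + SE₂²) = √(0.0004447881 + 0.0003541924) = 0.02827, since the two samples are independent.
At 90% confidence z* = 1.645; margin = 1.645 × 0.02827 = 0.04650.
The difference is 0.6447 − 0.2240 = 0.4207, so the interval is 0.4207 ± 0.04650 = (0.374, 0.467).

(0.374, 0.467)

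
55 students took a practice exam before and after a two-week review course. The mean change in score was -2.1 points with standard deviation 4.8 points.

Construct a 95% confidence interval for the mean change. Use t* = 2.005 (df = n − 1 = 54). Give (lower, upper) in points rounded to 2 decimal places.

(-3.40, -0.80)

This is a matched-pairs design, so SE = s_d/√n = 4.8/√55 = 0.6472.
Margin = 2.005 × 0.6472 = 1.2976; the interval is -2.1 ± 1.2976 = (-3.40, -0.80).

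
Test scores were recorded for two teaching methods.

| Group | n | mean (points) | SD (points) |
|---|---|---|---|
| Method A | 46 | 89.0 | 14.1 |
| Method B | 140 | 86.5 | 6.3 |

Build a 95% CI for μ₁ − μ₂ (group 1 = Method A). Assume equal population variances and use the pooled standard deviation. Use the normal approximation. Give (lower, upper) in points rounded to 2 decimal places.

Pooled variance s_p² = [45·14.1² + 139·6.3²] / (46+140−2) = 78.6052, so s_p = 8.8660.
SE_diff = s_p·√(1/n₁ + 1/n₂) = 8.8660·√(1/46 + 1/140) = 1.5068.
z* = 1.960; margin = 1.960 × 1.5068 = 2.9533.
Difference = 89.0 − 86.5 = 2.5000.
2.5000 ± 2.9533 → (-0.45, 5.45).

(-0.45, 5.45)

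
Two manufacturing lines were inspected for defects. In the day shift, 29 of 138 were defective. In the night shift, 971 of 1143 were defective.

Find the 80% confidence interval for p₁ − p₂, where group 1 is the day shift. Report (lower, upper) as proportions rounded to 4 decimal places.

(-0.6859, -0.5929)

Sample proportions: 29/138 = 0.2101, 971/1143 = 0.8495.
Each SE is √(p̂(1−p̂)/n): √(0.2101·0.7899/138) = 0.03468 and √(0.8495·0.1505/1143) = 0.01058.
SE(p̂₁ − p̂₂) = √(SE₁² + SE₂²) = √(0.0012027024 + 0.0001119364) = 0.03626, since the two samples are independent.
At 80% confidence z* = 1.282; margin = 1.282 × 0.03626 = 0.04649.
The difference is 0.2101 − 0.8495 = -0.6394, so the interval is -0.6394 ± 0.04649 = (-0.6859, -0.5929).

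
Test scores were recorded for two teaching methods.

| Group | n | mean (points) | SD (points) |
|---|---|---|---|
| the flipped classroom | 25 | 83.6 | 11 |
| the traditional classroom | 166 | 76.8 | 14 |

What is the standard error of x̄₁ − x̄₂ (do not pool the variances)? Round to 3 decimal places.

Per-group SEs: s₁/√n₁ = 11/√25 = 2.2000, s₂/√n₂ = 14/√166 = 1.0866.
Unpooled SE of the difference: √(4.84 + 1.18069956) = 2.4537.

2.454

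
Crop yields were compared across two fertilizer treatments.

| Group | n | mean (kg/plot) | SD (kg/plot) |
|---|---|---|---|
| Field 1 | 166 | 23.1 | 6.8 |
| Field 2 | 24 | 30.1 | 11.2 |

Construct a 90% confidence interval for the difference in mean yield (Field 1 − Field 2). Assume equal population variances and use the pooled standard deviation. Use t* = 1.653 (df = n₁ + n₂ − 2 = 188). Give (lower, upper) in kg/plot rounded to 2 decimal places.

Pooled variance s_p² = [165·6.8² + 23·11.2²] / (166+24−2) = 55.9294, so s_p = 7.4786.
SE_diff = s_p·√(1/n₁ + 1/n₂) = 7.4786·√(1/166 + 1/24) = 1.6332.
t* = 1.653; margin = 1.653 × 1.6332 = 2.6997.
Difference = 23.1 − 30.1 = -7.0000.
-7.0000 ± 2.6997 → (-9.70, -4.30).

(-9.70, -4.30)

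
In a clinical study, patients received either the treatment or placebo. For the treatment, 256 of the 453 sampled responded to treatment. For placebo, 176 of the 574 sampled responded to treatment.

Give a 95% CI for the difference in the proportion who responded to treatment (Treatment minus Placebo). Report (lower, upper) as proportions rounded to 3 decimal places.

(0.199, 0.318)

First, p̂₁ = 256/453 = 0.5651; p̂₂ = 176/574 = 0.3066.
The two standard errors are √(0.5651×0.4349/453) = 0.02329 and √(0.3066×0.6934/574) = 0.01925.
Because the samples are independent, SE_diff = √(0.02329² + 0.01925²) = 0.03022.
Using z* = 1.960 for 95%, ME = 1.960 × 0.03022 = 0.05923.
p̂₁ − p̂₂ = 0.2585; interval 0.2585 ± 0.05923 gives (0.199, 0.318).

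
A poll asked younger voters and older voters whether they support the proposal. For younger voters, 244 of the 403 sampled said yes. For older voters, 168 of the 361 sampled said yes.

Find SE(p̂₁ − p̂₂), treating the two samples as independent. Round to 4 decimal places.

0.0358

First, p̂₁ = 244/403 = 0.6055; p̂₂ = 168/361 = 0.4654.
The two standard errors are √(0.6055×0.3945/403) = 0.02435 and √(0.4654×0.5346/361) = 0.02625.
Because the samples are independent, SE_diff = √(0.02435² + 0.02625²) = 0.03580.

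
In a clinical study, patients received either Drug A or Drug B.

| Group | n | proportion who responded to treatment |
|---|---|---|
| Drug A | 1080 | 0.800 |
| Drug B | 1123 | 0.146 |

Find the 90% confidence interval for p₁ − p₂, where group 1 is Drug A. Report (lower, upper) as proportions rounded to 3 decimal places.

SE₁ = √(p̂₁(1−p̂₁)/n₁) = √(0.8000·0.2000/1080) = 0.01217; SE₂ = √(0.1460·0.8540/1123) = 0.01054.
Independent samples: SE of the difference = √(SE₁² + SE₂²) = √(0.0001481089 + 0.0001110916) = 0.01610.
z* for 90% confidence is 1.645, so the margin of error is 1.645 × 0.01610 = 0.02648.
Point estimate p̂₁ − p̂₂ = 0.8000 − 0.1460 = 0.6540.
0.6540 ± 0.02648 → (0.628, 0.680).

(0.628, 0.680)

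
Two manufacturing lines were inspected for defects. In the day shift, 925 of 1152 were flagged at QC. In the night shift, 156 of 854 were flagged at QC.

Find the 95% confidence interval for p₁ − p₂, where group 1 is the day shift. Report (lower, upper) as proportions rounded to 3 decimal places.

(0.586, 0.655)

p̂₁ = 925/1152 = 0.8030 and p̂₂ = 156/854 = 0.1827.
SE₁ = √(p̂₁(1−p̂₁)/n₁) = √(0.8030·0.1970/1152) = 0.01172; SE₂ = √(0.1827·0.8173/854) = 0.01322.
Independent samples: SE of the difference = √(SE₁² + SE₂²) = √(0.0001373584 + 0.0001747684) = 0.01767.
z* for 95% confidence is 1.960, so the margin of error is 1.960 × 0.01767 = 0.03463.
Point estimate p̂₁ − p̂₂ = 0.8030 − 0.1827 = 0.6203.
0.6203 ± 0.03463 → (0.586, 0.655).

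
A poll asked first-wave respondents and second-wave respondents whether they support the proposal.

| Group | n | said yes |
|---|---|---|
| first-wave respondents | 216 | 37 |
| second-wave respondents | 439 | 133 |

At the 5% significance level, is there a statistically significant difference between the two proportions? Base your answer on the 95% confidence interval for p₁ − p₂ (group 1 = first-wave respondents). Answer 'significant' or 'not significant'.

Sample proportions: 37/216 = 0.1713, 133/439 = 0.3030.
Each SE is √(p̂(1−p̂)/n): √(0.1713·0.8287/216) = 0.02564 and √(0.3030·0.6970/439) = 0.02193.
SE(p̂₁ − p̂₂) = √(SE₁² + SE₂²) = √(0.0006574096 + 0.0004809249) = 0.03374, since the two samples are independent.
At 95% confidence z* = 1.960; margin = 1.960 × 0.03374 = 0.06613.
The difference is 0.1713 − 0.3030 = -0.1317, so the interval is -0.1317 ± 0.06613 = (-0.19783, -0.06557).
The interval (-0.19783, -0.06557) does not contain 0, so the difference is significant.

significant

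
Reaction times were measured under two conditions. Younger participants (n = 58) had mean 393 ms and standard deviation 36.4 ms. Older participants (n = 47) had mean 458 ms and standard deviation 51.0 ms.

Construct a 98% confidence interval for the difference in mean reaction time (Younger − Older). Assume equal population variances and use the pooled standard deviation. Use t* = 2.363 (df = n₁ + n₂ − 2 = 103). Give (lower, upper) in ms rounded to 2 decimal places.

Pooled variance s_p² = [57·36.4² + 46·51.0²] / (58+47−2) = 1894.8419, so s_p = 43.5298.
SE_diff = s_p·√(1/n₁ + 1/n₂) = 43.5298·√(1/58 + 1/47) = 8.5432.
t* = 2.363; margin = 2.363 × 8.5432 = 20.1876.
Difference = 393 − 458 = -65.0000.
-65.0000 ± 20.1876 → (-85.19, -44.81).

(-85.19, -44.81)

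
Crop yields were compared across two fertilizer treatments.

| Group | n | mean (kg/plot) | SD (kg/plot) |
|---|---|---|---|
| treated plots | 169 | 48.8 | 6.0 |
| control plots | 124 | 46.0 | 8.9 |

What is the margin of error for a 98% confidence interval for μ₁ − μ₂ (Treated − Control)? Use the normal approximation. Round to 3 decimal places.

Per-group SEs: s₁/√n₁ = 6.0/√169 = 0.4615, s₂/√n₂ = 8.9/√124 = 0.7992.
Unpooled SE of the difference: √(0.21298225 + 0.63872064) = 0.9229.
Margin of error = z* · SE = 2.326 × 0.9229 = 2.1467.

2.147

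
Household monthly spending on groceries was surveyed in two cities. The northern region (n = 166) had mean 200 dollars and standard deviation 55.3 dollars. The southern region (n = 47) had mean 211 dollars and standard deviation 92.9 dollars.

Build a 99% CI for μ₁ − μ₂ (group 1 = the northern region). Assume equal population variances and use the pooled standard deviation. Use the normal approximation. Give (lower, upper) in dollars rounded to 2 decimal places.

Pooled variance s_p² = [165·55.3² + 46·92.9²] / (166+47−2) = 4272.9086, so s_p = 65.3675.
SE_diff = s_p·√(1/n₁ + 1/n₂) = 65.3675·√(1/166 + 1/47) = 10.8006.
z* = 2.576; margin = 2.576 × 10.8006 = 27.8223.
Difference = 200 − 211 = -11.0000.
-11.0000 ± 27.8223 → (-38.82, 16.82).

(-38.82, 16.82)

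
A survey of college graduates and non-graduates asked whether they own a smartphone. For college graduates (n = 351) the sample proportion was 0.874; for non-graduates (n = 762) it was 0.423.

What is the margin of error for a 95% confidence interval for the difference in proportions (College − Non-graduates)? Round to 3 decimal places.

Each SE is √(p̂(1−p̂)/n): √(0.8740·0.1260/351) = 0.01771 and √(0.4230·0.5770/762) = 0.01790.
SE(p̂₁ − p̂₂) = √(SE₁² + SE₂²) = √(0.0003136441 + 0.00032041) = 0.02518, since the two samples are independent.
At 95% confidence z* = 1.960; margin = 1.960 × 0.02518 = 0.04935.

0.049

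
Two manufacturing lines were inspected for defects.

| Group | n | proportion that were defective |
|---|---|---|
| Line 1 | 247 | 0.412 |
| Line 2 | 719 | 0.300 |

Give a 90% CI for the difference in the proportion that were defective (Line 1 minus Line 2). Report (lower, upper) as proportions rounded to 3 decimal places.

The two standard errors are √(0.4120×0.5880/247) = 0.03132 and √(0.3000×0.7000/719) = 0.01709.
Because the samples are independent, SE_diff = √(0.03132² + 0.01709²) = 0.03568.
Using z* = 1.645 for 90%, ME = 1.645 × 0.03568 = 0.05869.
p̂₁ − p̂₂ = 0.1120; interval 0.1120 ± 0.05869 gives (0.053, 0.171).

(0.053, 0.171)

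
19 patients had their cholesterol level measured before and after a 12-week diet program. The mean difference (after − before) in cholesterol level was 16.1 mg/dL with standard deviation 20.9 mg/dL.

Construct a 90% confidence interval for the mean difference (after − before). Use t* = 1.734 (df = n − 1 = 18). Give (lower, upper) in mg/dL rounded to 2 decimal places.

Paired design: SE = s_d/√n = 20.9/√19 = 4.7948.
t* = 1.734; margin of error = 1.734 × 4.7948 = 8.3142.
16.1 ± 8.3142 → (7.79, 24.41).

(7.79, 24.41)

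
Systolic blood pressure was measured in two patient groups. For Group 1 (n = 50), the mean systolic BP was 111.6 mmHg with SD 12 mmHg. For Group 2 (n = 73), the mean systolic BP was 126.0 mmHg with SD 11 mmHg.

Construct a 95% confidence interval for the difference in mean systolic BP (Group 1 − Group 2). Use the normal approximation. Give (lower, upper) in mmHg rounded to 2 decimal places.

Standard errors of each mean: 12/√50 = 1.6971 and 11/√73 = 1.2875.
SE(x̄₁ − x̄₂) = √(1.6971² + 1.2875²) = 2.1302 for independent samples with unequal variances.
With z* = 1.960, the margin is 1.960 × 2.1302 = 4.1752.
x̄₁ − x̄₂ = 111.6 − 126.0 = -14.4000; the interval is -14.4000 ± 4.1752 = (-18.58, -10.22).

(-18.58, -10.22)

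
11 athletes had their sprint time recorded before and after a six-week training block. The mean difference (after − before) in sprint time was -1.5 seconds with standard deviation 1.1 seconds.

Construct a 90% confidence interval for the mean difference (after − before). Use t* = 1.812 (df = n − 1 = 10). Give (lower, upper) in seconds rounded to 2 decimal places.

Paired design: SE = s_d/√n = 1.1/√11 = 0.3317.
t* = 1.812; margin of error = 1.812 × 0.3317 = 0.6010.
-1.5 ± 0.6010 → (-2.10, -0.90).

(-2.10, -0.90)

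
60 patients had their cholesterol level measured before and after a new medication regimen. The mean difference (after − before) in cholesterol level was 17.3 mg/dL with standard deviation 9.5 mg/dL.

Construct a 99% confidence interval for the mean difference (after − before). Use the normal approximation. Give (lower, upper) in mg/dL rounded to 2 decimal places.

(14.14, 20.46)

This is a matched-pairs design, so SE = s_d/√n = 9.5/√60 = 1.2264.
Margin = 2.576 × 1.2264 = 3.1592; the interval is 17.3 ± 3.1592 = (14.14, 20.46).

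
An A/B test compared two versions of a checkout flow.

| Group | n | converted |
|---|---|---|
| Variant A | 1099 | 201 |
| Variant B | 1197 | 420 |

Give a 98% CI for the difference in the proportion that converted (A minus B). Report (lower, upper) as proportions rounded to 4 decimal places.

p̂₁ = 201/1099 = 0.1829 and p̂₂ = 420/1197 = 0.3509.
SE₁ = √(p̂₁(1−p̂₁)/n₁) = √(0.1829·0.8171/1099) = 0.01166; SE₂ = √(0.3509·0.6491/1197) = 0.01379.
Independent samples: SE of the difference = √(SE₁² + SE₂²) = √(0.0001359556 + 0.0001901641) = 0.01806.
z* for 98% confidence is 2.326, so the margin of error is 2.326 × 0.01806 = 0.04201.
Point estimate p̂₁ − p̂₂ = 0.1829 − 0.3509 = -0.1680.
-0.1680 ± 0.04201 → (-0.2100, -0.1260).

(-0.2100, -0.1260)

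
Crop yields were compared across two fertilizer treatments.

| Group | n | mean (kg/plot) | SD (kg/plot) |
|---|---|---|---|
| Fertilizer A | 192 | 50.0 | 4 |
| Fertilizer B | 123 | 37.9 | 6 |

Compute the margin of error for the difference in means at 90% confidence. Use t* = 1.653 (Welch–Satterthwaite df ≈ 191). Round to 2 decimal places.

1.01

Per-group SEs: s₁/√n₁ = 4/√192 = 0.2887, s₂/√n₂ = 6/√123 = 0.5410.
Unpooled SE of the difference: √(0.08334769 + 0.292681) = 0.6132.
Margin of error = t* · SE = 1.653 × 0.6132 = 1.0136.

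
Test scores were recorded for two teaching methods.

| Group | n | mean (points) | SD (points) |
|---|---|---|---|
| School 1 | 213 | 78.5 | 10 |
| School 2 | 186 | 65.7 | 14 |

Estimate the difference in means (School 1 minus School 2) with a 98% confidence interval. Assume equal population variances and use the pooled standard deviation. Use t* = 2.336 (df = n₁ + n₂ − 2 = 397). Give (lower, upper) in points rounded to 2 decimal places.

s_p = √[((n₁−1)s₁² + (n₂−1)s₂²)/(n₁+n₂−2)] = √[(212·10² + 185·14²)/397] = 12.0306.
SE = 12.0306·√(1/213 + 1/186) = 1.2073.
With t* = 2.336, margin = 2.336 × 1.2073 = 2.8203.
x̄₁ − x̄₂ = 78.5 − 65.7 = 12.8000; interval 12.8000 ± 2.8203 = (9.98, 15.62).

(9.98, 15.62)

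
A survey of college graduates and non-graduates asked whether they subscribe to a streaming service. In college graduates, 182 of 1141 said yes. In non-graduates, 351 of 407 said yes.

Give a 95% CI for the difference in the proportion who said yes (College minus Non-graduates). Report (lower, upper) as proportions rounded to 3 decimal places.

(-0.743, -0.663)

First, p̂₁ = 182/1141 = 0.1595; p̂₂ = 351/407 = 0.8624.
The two standard errors are √(0.1595×0.8405/1141) = 0.01084 and √(0.8624×0.1376/407) = 0.01708.
Because the samples are independent, SE_diff = √(0.01084² + 0.01708²) = 0.02023.
Using z* = 1.960 for 95%, ME = 1.960 × 0.02023 = 0.03965.
p̂₁ − p̂₂ = -0.7029; interval -0.7029 ± 0.03965 gives (-0.743, -0.663).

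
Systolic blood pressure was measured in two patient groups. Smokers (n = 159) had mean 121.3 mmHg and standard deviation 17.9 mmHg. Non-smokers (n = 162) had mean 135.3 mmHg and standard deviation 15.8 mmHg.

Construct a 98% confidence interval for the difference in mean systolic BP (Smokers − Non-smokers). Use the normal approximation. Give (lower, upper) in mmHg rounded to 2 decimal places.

(-18.39, -9.61)

Per-group SEs: s₁/√n₁ = 17.9/√159 = 1.4196, s₂/√n₂ = 15.8/√162 = 1.2414.
Unpooled SE of the difference: √(2.01526416 + 1.54107396) = 1.8858.
Margin of error = z* · SE = 2.326 × 1.8858 = 4.3864.
x̄₁ − x̄₂ = 121.3 − 135.3 = -14.0000.
CI: -14.0000 ± 4.3864 = (-18.39, -9.61).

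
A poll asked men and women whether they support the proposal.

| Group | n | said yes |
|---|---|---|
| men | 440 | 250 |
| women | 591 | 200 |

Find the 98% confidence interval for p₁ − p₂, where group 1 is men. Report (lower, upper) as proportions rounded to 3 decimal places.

(0.159, 0.301)

p̂₁ = 250/440 = 0.5682 and p̂₂ = 200/591 = 0.3384.
SE₁ = √(p̂₁(1−p̂₁)/n₁) = √(0.5682·0.4318/440) = 0.02361; SE₂ = √(0.3384·0.6616/591) = 0.01946.
Independent samples: SE of the difference = √(SE₁² + SE₂²) = √(0.0005574321 + 0.0003786916) = 0.03060.
z* for 98% confidence is 2.326, so the margin of error is 2.326 × 0.03060 = 0.07118.
Point estimate p̂₁ − p̂₂ = 0.5682 − 0.3384 = 0.2298.
0.2298 ± 0.07118 → (0.159, 0.301).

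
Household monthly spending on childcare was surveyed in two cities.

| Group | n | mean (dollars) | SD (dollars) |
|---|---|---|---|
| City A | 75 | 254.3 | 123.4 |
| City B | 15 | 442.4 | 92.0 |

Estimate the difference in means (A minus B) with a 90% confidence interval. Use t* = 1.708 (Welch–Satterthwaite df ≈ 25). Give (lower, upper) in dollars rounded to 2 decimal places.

Standard errors of each mean: 123.4/√75 = 14.2490 and 92.0/√15 = 23.7543.
SE(x̄₁ − x̄₂) = √(14.2490² + 23.7543²) = 27.7002 for independent samples with unequal variances.
With t* = 1.708, the margin is 1.708 × 27.7002 = 47.3119.
x̄₁ − x̄₂ = 254.3 − 442.4 = -188.1000; the interval is -188.1000 ± 47.3119 = (-235.41, -140.79).

(-235.41, -140.79)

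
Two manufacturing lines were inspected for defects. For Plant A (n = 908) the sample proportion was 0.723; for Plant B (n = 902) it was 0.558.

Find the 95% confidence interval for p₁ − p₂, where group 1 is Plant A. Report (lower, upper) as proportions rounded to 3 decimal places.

(0.121, 0.209)

SE₁ = √(p̂₁(1−p̂₁)/n₁) = √(0.7230·0.2770/908) = 0.01485; SE₂ = √(0.5580·0.4420/902) = 0.01654.
Independent samples: SE of the difference = √(SE₁² + SE₂²) = √(0.0002205225 + 0.0002735716) = 0.02223.
z* for 95% confidence is 1.960, so the margin of error is 1.960 × 0.02223 = 0.04357.
Point estimate p̂₁ − p̂₂ = 0.7230 − 0.5580 = 0.1650.
0.1650 ± 0.04357 → (0.121, 0.209).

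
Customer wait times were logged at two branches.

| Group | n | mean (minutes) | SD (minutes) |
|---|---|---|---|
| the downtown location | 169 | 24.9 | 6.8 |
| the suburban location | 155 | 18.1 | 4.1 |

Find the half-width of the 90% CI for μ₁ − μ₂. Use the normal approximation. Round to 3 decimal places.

SE₁ = s₁/√n₁ = 6.8/√169 = 0.5231; SE₂ = 4.1/√155 = 0.3293.
Independent samples, unequal variances: SE_diff = √(SE₁² + SE₂²) = √(0.27363361 + 0.10843849) = 0.6181.
z* = 1.645, so margin of error = 1.645 × 0.6181 = 1.0168.

1.017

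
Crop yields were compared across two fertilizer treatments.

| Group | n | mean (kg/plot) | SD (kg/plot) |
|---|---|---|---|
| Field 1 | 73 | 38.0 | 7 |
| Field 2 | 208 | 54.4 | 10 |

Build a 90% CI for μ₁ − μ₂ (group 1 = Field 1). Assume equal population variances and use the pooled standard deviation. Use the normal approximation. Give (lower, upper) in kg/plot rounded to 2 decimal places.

Pooled variance s_p² = [72·7² + 207·10²] / (73+208−2) = 86.8387, so s_p = 9.3187.
SE_diff = s_p·√(1/n₁ + 1/n₂) = 9.3187·√(1/73 + 1/208) = 1.2677.
z* = 1.645; margin = 1.645 × 1.2677 = 2.0854.
Difference = 38.0 − 54.4 = -16.4000.
-16.4000 ± 2.0854 → (-18.49, -14.31).

(-18.49, -14.31)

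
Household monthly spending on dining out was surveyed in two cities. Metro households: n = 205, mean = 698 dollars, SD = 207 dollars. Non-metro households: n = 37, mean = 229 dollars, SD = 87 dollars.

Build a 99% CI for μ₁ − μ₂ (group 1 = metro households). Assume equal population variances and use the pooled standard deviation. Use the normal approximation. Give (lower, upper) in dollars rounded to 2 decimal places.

Pooled variance s_p² = [204·207² + 36·87²] / (205+37−2) = 37557.0000, so s_p = 193.7963.
SE_diff = s_p·√(1/n₁ + 1/n₂) = 193.7963·√(1/205 + 1/37) = 34.6159.
z* = 2.576; margin = 2.576 × 34.6159 = 89.1706.
Difference = 698 − 229 = 469.0000.
469.0000 ± 89.1706 → (379.83, 558.17).

(379.83, 558.17)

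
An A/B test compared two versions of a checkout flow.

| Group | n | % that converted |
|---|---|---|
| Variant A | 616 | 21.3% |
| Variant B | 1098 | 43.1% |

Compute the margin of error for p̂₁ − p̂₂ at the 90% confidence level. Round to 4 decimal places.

SE₁ = √(p̂₁(1−p̂₁)/n₁) = √(0.2130·0.7870/616) = 0.01650; SE₂ = √(0.4310·0.5690/1098) = 0.01494.
Independent samples: SE of the difference = √(SE₁² + SE₂²) = √(0.00027225 + 0.0002232036) = 0.02226.
z* for 90% confidence is 1.645, so the margin of error is 1.645 × 0.02226 = 0.03662.

0.0366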